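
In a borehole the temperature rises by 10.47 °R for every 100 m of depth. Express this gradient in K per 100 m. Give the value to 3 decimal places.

5.817 K/100 m

The quantity depends on a temperature interval, so only the ratio of degree sizes applies; the offset between the scales is irrelevant.
A change of 1°R is a change of 5/9 K, so 10.47 × 5/9 = 5.817.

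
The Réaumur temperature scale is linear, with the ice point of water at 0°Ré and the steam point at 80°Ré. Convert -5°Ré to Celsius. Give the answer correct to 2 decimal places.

-6.25°C

Linear interpolation between the fixed points: C = (-5 - 0) × 100 / (80 - 0) = -6.2500°C.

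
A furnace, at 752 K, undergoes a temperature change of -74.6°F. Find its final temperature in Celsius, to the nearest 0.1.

Initial temperature in Celsius: 752 - 273.15 = 478.8500°C.
The 74.6°F change is an interval, so only the factor 5/9 applies: -74.6 × 5/9 = -41.4444°C.
Final Celsius temperature: 478.8500 - 41.4444 = 437.4056°C.

437.4°C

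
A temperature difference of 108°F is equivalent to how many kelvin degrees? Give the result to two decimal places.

For a temperature interval the offset drops out; only the factor 5/9 applies.
108 × 5/9 = 60.00.

60.00 K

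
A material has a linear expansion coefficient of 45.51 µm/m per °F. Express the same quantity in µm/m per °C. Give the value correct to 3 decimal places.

Since only a temperature interval is involved, the additive offset between the scales drops out.
A change of 1°C is a change of 1.8°F, so per °C the value is 45.51 × 1.8 = 81.918.

81.918 µm/m per °C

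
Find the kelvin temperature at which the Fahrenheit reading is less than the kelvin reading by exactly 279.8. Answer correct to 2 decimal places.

224.84 K

Let K be the kelvin reading. The Fahrenheit reading is F = 1.8·K - 459.67.
Require F - K = -279.8: (0.8)·K - 459.67 = -279.8.
K = (-279.8 + 459.67) / (0.8) = 224.84.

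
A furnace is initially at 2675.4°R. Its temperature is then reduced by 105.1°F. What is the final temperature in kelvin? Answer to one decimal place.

Initial temperature in Celsius: (2675.4 - 491.67) × 5/9 = 1213.1833°C.
The 105.1°F change is an interval, so only the factor 5/9 applies: -105.1 × 5/9 = -58.3889°C.
Final Celsius temperature: 1213.1833 - 58.3889 = 1154.7944°C.
In kelvin: 1154.7944 + 273.15 = 1427.9 K.

1427.9 K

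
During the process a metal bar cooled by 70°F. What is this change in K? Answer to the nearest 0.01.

38.89 K

For a temperature interval the offset drops out; only the factor 5/9 applies.
70 × 5/9 = 38.89.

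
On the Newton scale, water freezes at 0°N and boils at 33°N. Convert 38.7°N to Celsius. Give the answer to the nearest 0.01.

117.27°C

Linear interpolation between the fixed points: C = (38.7 - 0) × 100 / (33 - 0) = 117.2727°C.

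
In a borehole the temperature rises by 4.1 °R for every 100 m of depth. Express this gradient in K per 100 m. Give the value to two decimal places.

2.28 K/100 m

Since only a temperature interval is involved, the additive offset between the scales drops out.
A change of 1°R is a change of 5/9 K, so 4.1 × 5/9 = 2.28.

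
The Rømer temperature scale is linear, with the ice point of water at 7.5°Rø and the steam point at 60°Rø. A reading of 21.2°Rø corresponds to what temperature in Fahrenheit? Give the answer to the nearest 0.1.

79.0°F

Linear interpolation between the fixed points: C = (21.2 - 7.5) × 100 / (60 - 7.5) = 26.0952°C.
Then 26.0952 × 1.8 + 32 = 79.0°F.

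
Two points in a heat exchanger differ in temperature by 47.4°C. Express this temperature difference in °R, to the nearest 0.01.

85.32°R

Only the scale ratio 1.8 matters for a change in temperature.
47.4 × 1.8 = 85.32.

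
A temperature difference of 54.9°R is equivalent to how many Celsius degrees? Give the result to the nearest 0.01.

30.50°C

An interval of 1°R corresponds to 5/9°C.
54.9 × 5/9 = 30.50.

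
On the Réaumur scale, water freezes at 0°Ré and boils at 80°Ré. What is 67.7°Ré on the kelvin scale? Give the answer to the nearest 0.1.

357.8 K

Linear interpolation between the fixed points: C = (67.7 - 0) × 100 / (80 - 0) = 84.6250°C.
Then 84.6250 + 273.15 = 357.8 K.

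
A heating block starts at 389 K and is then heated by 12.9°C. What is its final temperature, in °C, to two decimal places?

128.75°C

Initial temperature in Celsius: 389 - 273.15 = 115.8500°C.
Final Celsius temperature: 115.8500 + 12.9000 = 128.7500°C.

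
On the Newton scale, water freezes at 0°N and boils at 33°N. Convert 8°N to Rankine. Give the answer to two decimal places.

535.31°R

Linear interpolation between the fixed points: C = (8 - 0) × 100 / (33 - 0) = 24.2424°C.
Then 24.2424 × 1.8 + 491.67 = 535.31°R.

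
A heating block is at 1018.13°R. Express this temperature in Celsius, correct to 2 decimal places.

In Celsius: (1018.13 - 491.67) × 5/9 = 292.4778°C.

292.48°C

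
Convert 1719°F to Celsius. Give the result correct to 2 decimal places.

In Celsius: (1719 - 32) × 5/9 = 937.2222°C.

937.22°C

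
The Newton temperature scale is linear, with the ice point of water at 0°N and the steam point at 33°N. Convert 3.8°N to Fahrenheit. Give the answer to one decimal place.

52.7°F

Linear interpolation between the fixed points: C = (3.8 - 0) × 100 / (33 - 0) = 11.5152°C.
Then 11.5152 × 1.8 + 32 = 52.7°F.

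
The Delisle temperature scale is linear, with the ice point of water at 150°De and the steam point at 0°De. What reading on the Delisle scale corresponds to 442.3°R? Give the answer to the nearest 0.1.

191.1°De

First in Celsius: (442.3 - 491.67) × 5/9 = -27.4278°C.
Linearly onto the Delisle scale: 150 + (-27.4278 / 100) × (0 - 150) = 191.1°De.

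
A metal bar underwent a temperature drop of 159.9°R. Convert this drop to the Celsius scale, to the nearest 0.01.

Only the scale ratio 5/9 matters for a change in temperature.
159.9 × 5/9 = 88.83.

88.83°C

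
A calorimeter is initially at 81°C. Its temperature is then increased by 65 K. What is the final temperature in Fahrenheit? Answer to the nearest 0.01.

294.80°F

The 65 K change is an interval; Kelvin and Celsius degrees are the same size, so ΔC = +65°C.
Final Celsius temperature: 81.0000 + 65.0000 = 146.0000°C.
In Fahrenheit: 146.0000 × 1.8 + 32 = 294.80°F.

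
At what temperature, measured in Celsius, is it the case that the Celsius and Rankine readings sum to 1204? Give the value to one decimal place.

254.4°C

Let C be the Celsius reading. The Rankine reading is R = 1.8·C + 491.67.
Require C + R = 1204: (2.8)·C + 491.67 = 1204.
C = (1204 - 491.67) / (2.8) = 254.4.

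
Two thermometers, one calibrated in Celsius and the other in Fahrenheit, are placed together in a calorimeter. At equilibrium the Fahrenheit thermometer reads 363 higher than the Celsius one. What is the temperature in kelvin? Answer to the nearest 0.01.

Let x be the Celsius reading; then the Fahrenheit reading is 1.8·x + 32.
(1.8·x + 32) - x = 363  ⇒  (0.8)·x = 331  ⇒  x = 413.7500°C.
In kelvin: 413.7500 + 273.15 = 686.90 K.

686.90 K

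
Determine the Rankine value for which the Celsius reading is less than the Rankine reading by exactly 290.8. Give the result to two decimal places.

Let R be the Rankine reading. The Celsius reading is C = 5/9·R - 273.15.
Require C - R = -290.8: (-4/9)·R - 273.15 = -290.8.
R = (-290.8 + 273.15) / (-4/9) = 39.71.

39.71°R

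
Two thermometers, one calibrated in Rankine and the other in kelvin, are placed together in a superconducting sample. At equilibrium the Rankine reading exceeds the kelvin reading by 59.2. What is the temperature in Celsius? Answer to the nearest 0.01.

-199.15°C

Let x be the Rankine reading; then the kelvin reading is 5/9·x.
(5/9·x) - x = -59.2  ⇒  (-4/9)·x = -59.2  ⇒  x = 133.2000°R.
In Celsius: (133.2 - 491.67) × 5/9 = -199.15°C.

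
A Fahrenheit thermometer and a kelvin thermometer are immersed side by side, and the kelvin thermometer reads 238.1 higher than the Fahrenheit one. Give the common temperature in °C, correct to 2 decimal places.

3.81°C

Let x be the Fahrenheit reading; then the kelvin reading is 5/9·x + 255.372.
(5/9·x + 255.372) - x = 238.1  ⇒  (-4/9)·x = -17.2722  ⇒  x = 38.8625°F.
In Celsius: (38.8625 - 32) × 5/9 = 3.81°C.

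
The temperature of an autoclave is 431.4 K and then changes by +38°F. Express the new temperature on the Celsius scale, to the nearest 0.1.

Initial temperature in Celsius: 431.4 - 273.15 = 158.2500°C.
The 38°F change is an interval, so only the factor 5/9 applies: +38 × 5/9 = +21.1111°C.
Final Celsius temperature: 158.2500 + 21.1111 = 179.3611°C.

179.4°C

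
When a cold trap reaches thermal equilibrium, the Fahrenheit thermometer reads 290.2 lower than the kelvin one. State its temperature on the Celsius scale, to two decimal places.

Let x be the kelvin reading; then the Fahrenheit reading is 1.8·x - 459.67.
(1.8·x - 459.67) - x = -290.2  ⇒  (0.8)·x = 169.47  ⇒  x = 211.8375 K.
In Celsius: 211.8375 - 273.15 = -61.31°C.

-61.31°C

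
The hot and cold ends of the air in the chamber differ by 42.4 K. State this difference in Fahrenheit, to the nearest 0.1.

An interval of 1 K corresponds to 1.8°F.
42.4 × 1.8 = 76.3.

76.3°F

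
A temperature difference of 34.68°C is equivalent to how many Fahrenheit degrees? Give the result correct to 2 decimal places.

62.42°F

Only the scale ratio 1.8 matters for a change in temperature.
34.68 × 1.8 = 62.42.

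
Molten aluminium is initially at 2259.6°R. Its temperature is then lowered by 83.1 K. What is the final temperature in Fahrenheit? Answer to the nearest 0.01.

1650.35°F

Initial temperature in Celsius: (2259.6 - 491.67) × 5/9 = 982.1833°C.
The 83.1 K change is an interval; Kelvin and Celsius degrees are the same size, so ΔC = -83.1°C.
Final Celsius temperature: 982.1833 - 83.1000 = 899.0833°C.
In Fahrenheit: 899.0833 × 1.8 + 32 = 1650.35°F.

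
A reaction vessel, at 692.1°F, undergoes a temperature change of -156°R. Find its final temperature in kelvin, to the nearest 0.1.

Initial temperature in Celsius: (692.1 - 32) × 5/9 = 366.7222°C.
The 156°R change is an interval, so only the factor 5/9 applies: -156 × 5/9 = -86.6667°C.
Final Celsius temperature: 366.7222 - 86.6667 = 280.0556°C.
In kelvin: 280.0556 + 273.15 = 553.2 K.

553.2 K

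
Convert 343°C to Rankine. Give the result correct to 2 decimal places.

In Rankine: 343.0000 × 1.8 + 491.67 = 1109.07°R.

1109.07°R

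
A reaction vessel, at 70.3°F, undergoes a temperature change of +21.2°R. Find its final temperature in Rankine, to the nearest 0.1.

551.2°R

Initial temperature in Celsius: (70.3 - 32) × 5/9 = 21.2778°C.
The 21.2°R change is an interval, so only the factor 5/9 applies: +21.2 × 5/9 = +11.7778°C.
Final Celsius temperature: 21.2778 + 11.7778 = 33.0556°C.
In Rankine: 33.0556 × 1.8 + 491.67 = 551.2°R.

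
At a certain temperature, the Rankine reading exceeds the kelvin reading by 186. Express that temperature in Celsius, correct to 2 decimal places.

-40.65°C

Let x be the Rankine reading; then the kelvin reading is 5/9·x.
(5/9·x) - x = -186  ⇒  (-4/9)·x = -186  ⇒  x = 418.5000°R.
In Celsius: (418.5 - 491.67) × 5/9 = -40.65°C.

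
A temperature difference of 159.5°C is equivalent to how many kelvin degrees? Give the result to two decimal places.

159.50 K

Celsius and kelvin degrees are the same size, so the interval is unchanged: 159.50.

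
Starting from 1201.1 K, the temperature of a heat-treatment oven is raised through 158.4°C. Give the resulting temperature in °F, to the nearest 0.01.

Initial temperature in Celsius: 1201.1 - 273.15 = 927.9500°C.
Final Celsius temperature: 927.9500 + 158.4000 = 1086.3500°C.
In Fahrenheit: 1086.3500 × 1.8 + 32 = 1987.43°F.

1987.43°F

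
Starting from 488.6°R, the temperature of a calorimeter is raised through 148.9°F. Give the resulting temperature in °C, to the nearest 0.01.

81.02°C

Initial temperature in Celsius: (488.6 - 491.67) × 5/9 = -1.7056°C.
The 148.9°F change is an interval, so only the factor 5/9 applies: +148.9 × 5/9 = +82.7222°C.
Final Celsius temperature: -1.7056 + 82.7222 = 81.0167°C.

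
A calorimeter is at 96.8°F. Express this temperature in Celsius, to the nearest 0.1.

36.0°C

In Celsius: (96.8 - 32) × 5/9 = 36.0000°C.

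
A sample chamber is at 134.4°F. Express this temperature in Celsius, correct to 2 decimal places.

56.89°C

In Celsius: (134.4 - 32) × 5/9 = 56.8889°C.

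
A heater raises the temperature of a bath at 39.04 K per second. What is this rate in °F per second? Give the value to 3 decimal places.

70.272 °F/second

Since only a temperature interval is involved, the additive offset between the scales drops out.
A change of 1 K is a change of 1.8°F, so 39.04 × 1.8 = 70.272.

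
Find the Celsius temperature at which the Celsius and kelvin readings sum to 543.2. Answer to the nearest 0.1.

Let C be the Celsius reading. The kelvin reading is K = 1·C + 273.15.
Require C + K = 543.2: (2)·C + 273.15 = 543.2.
C = (543.2 - 273.15) / (2) = 135.0.

135.0°C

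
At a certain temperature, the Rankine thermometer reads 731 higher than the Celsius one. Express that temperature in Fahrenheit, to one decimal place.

570.5°F

Let x be the Celsius reading; then the Rankine reading is 1.8·x + 491.67.
(1.8·x + 491.67) - x = 731  ⇒  (0.8)·x = 239.33  ⇒  x = 299.1625°C.
In Fahrenheit: 299.1625 × 1.8 + 32 = 570.5°F.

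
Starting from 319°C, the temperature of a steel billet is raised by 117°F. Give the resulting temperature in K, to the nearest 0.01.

657.15 K

The 117°F change is an interval, so only the factor 5/9 applies: +117 × 5/9 = +65.0000°C.
Final Celsius temperature: 319.0000 + 65.0000 = 384.0000°C.
In kelvin: 384.0000 + 273.15 = 657.15 K.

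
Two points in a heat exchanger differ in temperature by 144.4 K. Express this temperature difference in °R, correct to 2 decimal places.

For a temperature interval the offset drops out; only the factor 1.8 applies.
144.4 × 1.8 = 259.92.

259.92°R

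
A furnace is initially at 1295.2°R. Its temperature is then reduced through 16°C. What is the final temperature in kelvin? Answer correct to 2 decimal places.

703.56 K

Initial temperature in Celsius: (1295.2 - 491.67) × 5/9 = 446.4056°C.
Final Celsius temperature: 446.4056 - 16.0000 = 430.4056°C.
In kelvin: 430.4056 + 273.15 = 703.56 K.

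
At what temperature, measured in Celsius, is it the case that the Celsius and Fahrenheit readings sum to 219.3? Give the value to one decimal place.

Let C be the Celsius reading. The Fahrenheit reading is F = 1.8·C + 32.
Require C + F = 219.3: (2.8)·C + 32 = 219.3.
C = (219.3 - 32) / (2.8) = 66.9.

66.9°C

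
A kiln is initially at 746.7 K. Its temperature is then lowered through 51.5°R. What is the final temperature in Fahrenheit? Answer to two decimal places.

832.89°F

Initial temperature in Celsius: 746.7 - 273.15 = 473.5500°C.
The 51.5°R change is an interval, so only the factor 5/9 applies: -51.5 × 5/9 = -28.6111°C.
Final Celsius temperature: 473.5500 - 28.6111 = 444.9389°C.
In Fahrenheit: 444.9389 × 1.8 + 32 = 832.89°F.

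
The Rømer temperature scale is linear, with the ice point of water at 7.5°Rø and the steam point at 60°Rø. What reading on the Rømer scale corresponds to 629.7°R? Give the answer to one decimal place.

47.8°Rø

First in Celsius: (629.7 - 491.67) × 5/9 = 76.6833°C.
Linearly onto the Rømer scale: 7.5 + (76.6833 / 100) × (60 - 7.5) = 47.8°Rø.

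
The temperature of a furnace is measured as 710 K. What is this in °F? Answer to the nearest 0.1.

In Celsius: 710 - 273.15 = 436.8500°C.
In Fahrenheit: 436.8500 × 1.8 + 32 = 818.3°F.

818.3°F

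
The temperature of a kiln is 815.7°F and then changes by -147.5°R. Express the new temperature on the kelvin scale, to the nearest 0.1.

626.6 K

Initial temperature in Celsius: (815.7 - 32) × 5/9 = 435.3889°C.
The 147.5°R change is an interval, so only the factor 5/9 applies: -147.5 × 5/9 = -81.9444°C.
Final Celsius temperature: 435.3889 - 81.9444 = 353.4444°C.
In kelvin: 353.4444 + 273.15 = 626.6 K.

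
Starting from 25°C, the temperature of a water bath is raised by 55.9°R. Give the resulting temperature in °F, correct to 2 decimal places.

132.90°F

The 55.9°R change is an interval, so only the factor 5/9 applies: +55.9 × 5/9 = +31.0556°C.
Final Celsius temperature: 25.0000 + 31.0556 = 56.0556°C.
In Fahrenheit: 56.0556 × 1.8 + 32 = 132.90°F.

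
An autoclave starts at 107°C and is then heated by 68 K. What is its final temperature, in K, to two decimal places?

The 68 K change is an interval; Kelvin and Celsius degrees are the same size, so ΔC = +68°C.
Final Celsius temperature: 107.0000 + 68.0000 = 175.0000°C.
In kelvin: 175.0000 + 273.15 = 448.15 K.

448.15 K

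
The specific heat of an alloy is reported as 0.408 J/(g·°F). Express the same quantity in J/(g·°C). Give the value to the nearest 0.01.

0.73 J/(g·°C)

Since only a temperature interval is involved, the additive offset between the scales drops out.
A change of 1°C is a change of 1.8°F, so per °C the value is 0.408 × 1.8 = 0.73.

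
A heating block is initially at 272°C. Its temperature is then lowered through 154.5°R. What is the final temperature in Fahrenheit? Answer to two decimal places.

The 154.5°R change is an interval, so only the factor 5/9 applies: -154.5 × 5/9 = -85.8333°C.
Final Celsius temperature: 272.0000 - 85.8333 = 186.1667°C.
In Fahrenheit: 186.1667 × 1.8 + 32 = 367.10°F.

367.10°F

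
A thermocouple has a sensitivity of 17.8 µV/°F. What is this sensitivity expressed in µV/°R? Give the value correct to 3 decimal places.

17.800 µV/°R

Since only a temperature interval is involved, the additive offset between the scales drops out.
A change of 1°R is a change of 1°F, so per °R the value is 17.8 × 1 = 17.800.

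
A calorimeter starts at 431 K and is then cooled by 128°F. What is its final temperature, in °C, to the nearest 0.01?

86.74°C

Initial temperature in Celsius: 431 - 273.15 = 157.8500°C.
The 128°F change is an interval, so only the factor 5/9 applies: -128 × 5/9 = -71.1111°C.
Final Celsius temperature: 157.8500 - 71.1111 = 86.7389°C.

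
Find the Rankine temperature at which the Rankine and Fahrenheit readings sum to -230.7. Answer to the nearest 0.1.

114.5°R

Let R be the Rankine reading. The Fahrenheit reading is F = 1·R - 459.67.
Require R + F = -230.7: (2)·R - 459.67 = -230.7.
R = (-230.7 + 459.67) / (2) = 114.5.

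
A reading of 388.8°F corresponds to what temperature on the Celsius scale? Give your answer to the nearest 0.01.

198.22°C

In Celsius: (388.8 - 32) × 5/9 = 198.2222°C.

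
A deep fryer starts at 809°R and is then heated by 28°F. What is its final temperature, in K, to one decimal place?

465.0 K

Initial temperature in Celsius: (809 - 491.67) × 5/9 = 176.2944°C.
The 28°F change is an interval, so only the factor 5/9 applies: +28 × 5/9 = +15.5556°C.
Final Celsius temperature: 176.2944 + 15.5556 = 191.8500°C.
In kelvin: 191.8500 + 273.15 = 465.0 K.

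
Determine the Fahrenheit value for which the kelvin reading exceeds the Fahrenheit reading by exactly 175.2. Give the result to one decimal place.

Let F be the Fahrenheit reading. The kelvin reading is K = 5/9·F + 255.372.
Require K - F = 175.2: (-4/9)·F + 255.372 = 175.2.
F = (175.2 - 255.372) / (-4/9) = 180.4.

180.4°F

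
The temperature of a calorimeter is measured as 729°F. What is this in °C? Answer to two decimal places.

387.22°C

In Celsius: (729 - 32) × 5/9 = 387.2222°C.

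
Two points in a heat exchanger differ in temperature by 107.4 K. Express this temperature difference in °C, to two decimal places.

107.40°C

Kelvin and Celsius degrees are the same size, so the interval is unchanged: 107.40.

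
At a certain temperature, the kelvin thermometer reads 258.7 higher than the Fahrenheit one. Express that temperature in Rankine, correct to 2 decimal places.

Let x be the Fahrenheit reading; then the kelvin reading is 5/9·x + 255.372.
(5/9·x + 255.372) - x = 258.7  ⇒  (-4/9)·x = 3.32778  ⇒  x = -7.4875°F.
In Celsius: (-7.4875 - 32) × 5/9 = -21.9375°C.
In Rankine: -21.9375 × 1.8 + 491.67 = 452.18°R.

452.18°R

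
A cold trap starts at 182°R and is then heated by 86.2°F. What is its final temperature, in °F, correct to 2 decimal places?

Initial temperature in Celsius: (182 - 491.67) × 5/9 = -172.0389°C.
The 86.2°F change is an interval, so only the factor 5/9 applies: +86.2 × 5/9 = +47.8889°C.
Final Celsius temperature: -172.0389 + 47.8889 = -124.1500°C.
In Fahrenheit: -124.1500 × 1.8 + 32 = -191.47°F.

-191.47°F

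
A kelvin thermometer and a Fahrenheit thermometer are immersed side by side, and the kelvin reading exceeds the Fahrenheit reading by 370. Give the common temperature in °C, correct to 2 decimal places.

-161.06°C

Let x be the kelvin reading; then the Fahrenheit reading is 1.8·x - 459.67.
(1.8·x - 459.67) - x = -370  ⇒  (0.8)·x = 89.67  ⇒  x = 112.0875 K.
In Celsius: 112.0875 - 273.15 = -161.06°C.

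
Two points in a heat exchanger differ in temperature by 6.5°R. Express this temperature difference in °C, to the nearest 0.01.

3.61°C

Only the scale ratio 5/9 matters for a change in temperature.
6.5 × 5/9 = 3.61.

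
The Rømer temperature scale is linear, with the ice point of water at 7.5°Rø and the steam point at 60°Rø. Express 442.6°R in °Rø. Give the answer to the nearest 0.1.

First in Celsius: (442.6 - 491.67) × 5/9 = -27.2611°C.
Linearly onto the Rømer scale: 7.5 + (-27.2611 / 100) × (60 - 7.5) = -6.8°Rø.

-6.8°Rø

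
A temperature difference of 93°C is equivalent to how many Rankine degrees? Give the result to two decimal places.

For a temperature interval the offset drops out; only the factor 1.8 applies.
93 × 1.8 = 167.40.

167.40°R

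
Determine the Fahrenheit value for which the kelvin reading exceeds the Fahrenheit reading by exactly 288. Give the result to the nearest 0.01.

Let F be the Fahrenheit reading. The kelvin reading is K = 5/9·F + 255.372.
Require K - F = 288: (-4/9)·F + 255.372 = 288.
F = (288 - 255.372) / (-4/9) = -73.41.

-73.41°F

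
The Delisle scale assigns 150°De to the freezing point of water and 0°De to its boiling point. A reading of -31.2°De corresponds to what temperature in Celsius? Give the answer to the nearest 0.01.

Linear interpolation between the fixed points: C = (-31.2 - 150) × 100 / (0 - 150) = 120.8000°C.

120.80°C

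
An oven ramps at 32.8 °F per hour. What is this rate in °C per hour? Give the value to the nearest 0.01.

18.22 °C/hour

The quantity depends on a temperature interval, so only the ratio of degree sizes applies; the offset between the scales is irrelevant.
A change of 1°F is a change of 5/9°C, so 32.8 × 5/9 = 18.22.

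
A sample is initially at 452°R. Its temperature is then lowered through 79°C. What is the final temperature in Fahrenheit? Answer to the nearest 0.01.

-149.87°F

Initial temperature in Celsius: (452 - 491.67) × 5/9 = -22.0389°C.
Final Celsius temperature: -22.0389 - 79.0000 = -101.0389°C.
In Fahrenheit: -101.0389 × 1.8 + 32 = -149.87°F.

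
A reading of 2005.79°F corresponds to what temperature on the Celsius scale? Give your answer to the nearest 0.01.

1096.55°C

In Celsius: (2005.79 - 32) × 5/9 = 1096.5500°C.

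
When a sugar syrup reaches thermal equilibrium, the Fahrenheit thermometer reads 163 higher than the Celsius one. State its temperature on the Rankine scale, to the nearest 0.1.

786.4°R

Let x be the Celsius reading; then the Fahrenheit reading is 1.8·x + 32.
(1.8·x + 32) - x = 163  ⇒  (0.8)·x = 131  ⇒  x = 163.7500°C.
In Rankine: 163.7500 × 1.8 + 491.67 = 786.4°R.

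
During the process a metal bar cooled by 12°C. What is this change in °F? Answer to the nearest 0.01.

21.60°F

Only the scale ratio 1.8 matters for a change in temperature.
12 × 1.8 = 21.60.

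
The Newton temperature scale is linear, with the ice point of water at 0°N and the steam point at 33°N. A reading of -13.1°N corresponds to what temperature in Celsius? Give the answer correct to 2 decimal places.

-39.70°C

Linear interpolation between the fixed points: C = (-13.1 - 0) × 100 / (33 - 0) = -39.6970°C.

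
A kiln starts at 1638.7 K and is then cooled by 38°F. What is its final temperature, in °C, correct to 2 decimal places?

1344.44°C

Initial temperature in Celsius: 1638.7 - 273.15 = 1365.5500°C.
The 38°F change is an interval, so only the factor 5/9 applies: -38 × 5/9 = -21.1111°C.
Final Celsius temperature: 1365.5500 - 21.1111 = 1344.4389°C.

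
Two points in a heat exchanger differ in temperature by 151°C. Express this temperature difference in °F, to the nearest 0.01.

For a temperature interval the offset drops out; only the factor 1.8 applies.
151 × 1.8 = 271.80.

271.80°F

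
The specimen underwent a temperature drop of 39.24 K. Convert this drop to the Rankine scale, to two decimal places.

70.63°R

For a temperature interval the offset drops out; only the factor 1.8 applies.
39.24 × 1.8 = 70.63.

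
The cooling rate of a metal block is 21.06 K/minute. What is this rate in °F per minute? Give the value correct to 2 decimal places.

37.91 °F/minute

Since only a temperature interval is involved, the additive offset between the scales drops out.
A change of 1 K is a change of 1.8°F, so 21.06 × 1.8 = 37.91.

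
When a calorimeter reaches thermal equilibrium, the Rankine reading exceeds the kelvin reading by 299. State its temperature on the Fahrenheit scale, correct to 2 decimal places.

213.08°F

Let x be the kelvin reading; then the Rankine reading is 1.8·x.
(1.8·x) - x = 299  ⇒  (0.8)·x = 299  ⇒  x = 373.7500 K.
In Celsius: 373.75 - 273.15 = 100.6000°C.
In Fahrenheit: 100.6000 × 1.8 + 32 = 213.08°F.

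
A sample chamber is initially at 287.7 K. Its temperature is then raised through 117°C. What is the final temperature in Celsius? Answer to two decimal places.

Initial temperature in Celsius: 287.7 - 273.15 = 14.5500°C.
Final Celsius temperature: 14.5500 + 117.0000 = 131.5500°C.

131.55°C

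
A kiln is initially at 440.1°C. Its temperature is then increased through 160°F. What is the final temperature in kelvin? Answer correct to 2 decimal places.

The 160°F change is an interval, so only the factor 5/9 applies: +160 × 5/9 = +88.8889°C.
Final Celsius temperature: 440.1000 + 88.8889 = 528.9889°C.
In kelvin: 528.9889 + 273.15 = 802.14 K.

802.14 K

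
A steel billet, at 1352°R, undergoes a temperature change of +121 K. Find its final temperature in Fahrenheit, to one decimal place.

Initial temperature in Celsius: (1352 - 491.67) × 5/9 = 477.9611°C.
The 121 K change is an interval; Kelvin and Celsius degrees are the same size, so ΔC = +121°C.
Final Celsius temperature: 477.9611 + 121.0000 = 598.9611°C.
In Fahrenheit: 598.9611 × 1.8 + 32 = 1110.1°F.

1110.1°F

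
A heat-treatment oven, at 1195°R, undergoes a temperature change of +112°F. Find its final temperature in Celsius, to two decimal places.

Initial temperature in Celsius: (1195 - 491.67) × 5/9 = 390.7389°C.
The 112°F change is an interval, so only the factor 5/9 applies: +112 × 5/9 = +62.2222°C.
Final Celsius temperature: 390.7389 + 62.2222 = 452.9611°C.

452.96°C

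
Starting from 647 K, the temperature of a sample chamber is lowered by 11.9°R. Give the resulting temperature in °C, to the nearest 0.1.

Initial temperature in Celsius: 647 - 273.15 = 373.8500°C.
The 11.9°R change is an interval, so only the factor 5/9 applies: -11.9 × 5/9 = -6.6111°C.
Final Celsius temperature: 373.8500 - 6.6111 = 367.2389°C.

367.2°C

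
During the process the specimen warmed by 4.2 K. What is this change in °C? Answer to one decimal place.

Kelvin and Celsius degrees are the same size, so the interval is unchanged: 4.2.

4.2°C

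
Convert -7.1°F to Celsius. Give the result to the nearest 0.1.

In Celsius: (-7.1 - 32) × 5/9 = -21.7222°C.

-21.7°C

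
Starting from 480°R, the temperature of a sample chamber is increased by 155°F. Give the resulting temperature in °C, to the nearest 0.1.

79.6°C

Initial temperature in Celsius: (480 - 491.67) × 5/9 = -6.4833°C.
The 155°F change is an interval, so only the factor 5/9 applies: +155 × 5/9 = +86.1111°C.
Final Celsius temperature: -6.4833 + 86.1111 = 79.6278°C.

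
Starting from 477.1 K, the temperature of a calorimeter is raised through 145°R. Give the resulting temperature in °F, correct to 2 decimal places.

544.11°F

Initial temperature in Celsius: 477.1 - 273.15 = 203.9500°C.
The 145°R change is an interval, so only the factor 5/9 applies: +145 × 5/9 = +80.5556°C.
Final Celsius temperature: 203.9500 + 80.5556 = 284.5056°C.
In Fahrenheit: 284.5056 × 1.8 + 32 = 544.11°F.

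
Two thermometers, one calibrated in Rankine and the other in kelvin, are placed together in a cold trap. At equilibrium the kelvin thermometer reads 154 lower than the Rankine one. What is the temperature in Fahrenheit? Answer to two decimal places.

Let x be the Rankine reading; then the kelvin reading is 5/9·x.
(5/9·x) - x = -154  ⇒  (-4/9)·x = -154  ⇒  x = 346.5000°R.
In Celsius: (346.5 - 491.67) × 5/9 = -80.6500°C.
In Fahrenheit: -80.6500 × 1.8 + 32 = -113.17°F.

-113.17°F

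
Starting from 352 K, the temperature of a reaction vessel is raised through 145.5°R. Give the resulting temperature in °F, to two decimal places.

319.43°F

Initial temperature in Celsius: 352 - 273.15 = 78.8500°C.
The 145.5°R change is an interval, so only the factor 5/9 applies: +145.5 × 5/9 = +80.8333°C.
Final Celsius temperature: 78.8500 + 80.8333 = 159.6833°C.
In Fahrenheit: 159.6833 × 1.8 + 32 = 319.43°F.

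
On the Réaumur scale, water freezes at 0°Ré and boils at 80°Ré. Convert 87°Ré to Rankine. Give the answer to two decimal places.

Linear interpolation between the fixed points: C = (87 - 0) × 100 / (80 - 0) = 108.7500°C.
Then 108.7500 × 1.8 + 491.67 = 687.42°R.

687.42°R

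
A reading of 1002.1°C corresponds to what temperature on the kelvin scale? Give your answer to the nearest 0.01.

In kelvin: 1002.1000 + 273.15 = 1275.25 K.

1275.25 K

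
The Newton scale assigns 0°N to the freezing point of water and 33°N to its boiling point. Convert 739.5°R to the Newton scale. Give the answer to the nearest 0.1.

First in Celsius: (739.5 - 491.67) × 5/9 = 137.6833°C.
Linearly onto the Newton scale: 0 + (137.6833 / 100) × (33 - 0) = 45.4°N.

45.4°N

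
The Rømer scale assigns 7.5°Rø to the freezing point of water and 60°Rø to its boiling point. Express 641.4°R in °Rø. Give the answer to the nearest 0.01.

First in Celsius: (641.4 - 491.67) × 5/9 = 83.1833°C.
Linearly onto the Rømer scale: 7.5 + (83.1833 / 100) × (60 - 7.5) = 51.17°Rø.

51.17°Rø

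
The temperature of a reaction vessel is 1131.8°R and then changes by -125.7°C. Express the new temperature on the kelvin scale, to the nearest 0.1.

503.1 K

Initial temperature in Celsius: (1131.8 - 491.67) × 5/9 = 355.6278°C.
Final Celsius temperature: 355.6278 - 125.7000 = 229.9278°C.
In kelvin: 229.9278 + 273.15 = 503.1 K.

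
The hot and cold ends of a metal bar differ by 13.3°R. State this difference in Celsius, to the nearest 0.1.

An interval of 1°R corresponds to 5/9°C.
13.3 × 5/9 = 7.4.

7.4°C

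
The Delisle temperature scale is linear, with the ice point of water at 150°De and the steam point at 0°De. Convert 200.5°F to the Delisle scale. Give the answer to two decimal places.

9.58°De

First in Celsius: (200.5 - 32) × 5/9 = 93.6111°C.
Linearly onto the Delisle scale: 150 + (93.6111 / 100) × (0 - 150) = 9.58°De.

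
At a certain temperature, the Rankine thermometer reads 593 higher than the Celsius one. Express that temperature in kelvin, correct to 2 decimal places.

399.81 K

Let x be the Celsius reading; then the Rankine reading is 1.8·x + 491.67.
(1.8·x + 491.67) - x = 593  ⇒  (0.8)·x = 101.33  ⇒  x = 126.6625°C.
In kelvin: 126.6625 + 273.15 = 399.81 K.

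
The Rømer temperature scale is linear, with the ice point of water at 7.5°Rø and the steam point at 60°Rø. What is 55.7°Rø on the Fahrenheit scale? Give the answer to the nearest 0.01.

197.26°F

Linear interpolation between the fixed points: C = (55.7 - 7.5) × 100 / (60 - 7.5) = 91.8095°C.
Then 91.8095 × 1.8 + 32 = 197.26°F.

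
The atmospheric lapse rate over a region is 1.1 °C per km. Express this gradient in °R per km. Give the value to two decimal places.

The quantity depends on a temperature interval, so only the ratio of degree sizes applies; the offset between the scales is irrelevant.
A change of 1°C is a change of 1.8°R, so 1.1 × 1.8 = 1.98.

1.98 °R/km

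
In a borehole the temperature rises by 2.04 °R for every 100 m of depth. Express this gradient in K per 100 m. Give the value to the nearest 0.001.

1.133 K/100 m

Since only a temperature interval is involved, the additive offset between the scales drops out.
A change of 1°R is a change of 5/9 K, so 2.04 × 5/9 = 1.133.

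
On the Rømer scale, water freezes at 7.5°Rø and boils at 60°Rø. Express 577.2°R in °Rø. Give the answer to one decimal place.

First in Celsius: (577.2 - 491.67) × 5/9 = 47.5167°C.
Linearly onto the Rømer scale: 7.5 + (47.5167 / 100) × (60 - 7.5) = 32.4°Rø.

32.4°Rø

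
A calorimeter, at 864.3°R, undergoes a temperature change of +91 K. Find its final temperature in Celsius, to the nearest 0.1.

Initial temperature in Celsius: (864.3 - 491.67) × 5/9 = 207.0167°C.
The 91 K change is an interval; Kelvin and Celsius degrees are the same size, so ΔC = +91°C.
Final Celsius temperature: 207.0167 + 91.0000 = 298.0167°C.

298.0°C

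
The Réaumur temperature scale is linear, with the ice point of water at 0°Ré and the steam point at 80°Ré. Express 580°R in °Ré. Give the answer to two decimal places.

First in Celsius: (580 - 491.67) × 5/9 = 49.0722°C.
Linearly onto the Réaumur scale: 0 + (49.0722 / 100) × (80 - 0) = 39.26°Ré.

39.26°Ré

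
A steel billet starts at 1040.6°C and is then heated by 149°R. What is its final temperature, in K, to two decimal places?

The 149°R change is an interval, so only the factor 5/9 applies: +149 × 5/9 = +82.7778°C.
Final Celsius temperature: 1040.6000 + 82.7778 = 1123.3778°C.
In kelvin: 1123.3778 + 273.15 = 1396.53 K.

1396.53 K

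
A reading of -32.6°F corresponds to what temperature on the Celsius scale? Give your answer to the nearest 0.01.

In Celsius: (-32.6 - 32) × 5/9 = -35.8889°C.

-35.89°C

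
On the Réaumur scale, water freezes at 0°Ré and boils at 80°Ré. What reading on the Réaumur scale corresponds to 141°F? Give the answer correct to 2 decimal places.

First in Celsius: (141 - 32) × 5/9 = 60.5556°C.
Linearly onto the Réaumur scale: 0 + (60.5556 / 100) × (80 - 0) = 48.44°Ré.

48.44°Ré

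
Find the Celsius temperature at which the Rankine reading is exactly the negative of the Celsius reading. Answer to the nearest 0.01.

-175.60°C

Let C be the Celsius reading. The Rankine reading is R = 1.8·C + 491.67.
Require R = -1·C: 1.8·C + 491.67 = -1·C.
(2.8)·C = -491.67  ⇒  C = -175.60.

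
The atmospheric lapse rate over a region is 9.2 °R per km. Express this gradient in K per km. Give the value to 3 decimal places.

5.111 K/km

The quantity depends on a temperature interval, so only the ratio of degree sizes applies; the offset between the scales is irrelevant.
A change of 1°R is a change of 5/9 K, so 9.2 × 5/9 = 5.111.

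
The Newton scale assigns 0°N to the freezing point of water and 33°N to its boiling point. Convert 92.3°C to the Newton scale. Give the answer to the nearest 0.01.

30.46°N

Linearly onto the Newton scale: 0 + (92.3000 / 100) × (33 - 0) = 30.46°N.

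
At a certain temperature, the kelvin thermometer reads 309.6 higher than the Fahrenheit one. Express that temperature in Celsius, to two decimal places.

Let x be the Fahrenheit reading; then the kelvin reading is 5/9·x + 255.372.
(5/9·x + 255.372) - x = 309.6  ⇒  (-4/9)·x = 54.2278  ⇒  x = -122.0125°F.
In Celsius: (-122.0125 - 32) × 5/9 = -85.56°C.

-85.56°C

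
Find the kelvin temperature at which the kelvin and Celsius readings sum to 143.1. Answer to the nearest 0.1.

Let K be the kelvin reading. The Celsius reading is C = 1·K - 273.15.
Require K + C = 143.1: (2)·K - 273.15 = 143.1.
K = (143.1 + 273.15) / (2) = 208.1.

208.1 K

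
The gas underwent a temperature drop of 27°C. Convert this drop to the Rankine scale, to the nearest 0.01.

Only the scale ratio 1.8 matters for a change in temperature.
27 × 1.8 = 48.60.

48.60°R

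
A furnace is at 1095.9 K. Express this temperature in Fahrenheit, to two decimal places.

In Celsius: 1095.9 - 273.15 = 822.7500°C.
In Fahrenheit: 822.7500 × 1.8 + 32 = 1512.95°F.

1512.95°F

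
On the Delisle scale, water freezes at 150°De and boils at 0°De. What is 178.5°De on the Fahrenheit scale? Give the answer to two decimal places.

-2.20°F

Linear interpolation between the fixed points: C = (178.5 - 150) × 100 / (0 - 150) = -19.0000°C.
Then -19.0000 × 1.8 + 32 = -2.20°F.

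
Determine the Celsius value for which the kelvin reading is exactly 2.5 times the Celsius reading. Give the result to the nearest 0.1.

182.1°C

Let C be the Celsius reading. The kelvin reading is K = 1·C + 273.15.
Require K = 2.5·C: 1·C + 273.15 = 2.5·C.
(-1.5)·C = -273.15  ⇒  C = 182.1.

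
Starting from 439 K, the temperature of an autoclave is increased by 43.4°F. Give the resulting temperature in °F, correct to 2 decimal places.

373.93°F

Initial temperature in Celsius: 439 - 273.15 = 165.8500°C.
The 43.4°F change is an interval, so only the factor 5/9 applies: +43.4 × 5/9 = +24.1111°C.
Final Celsius temperature: 165.8500 + 24.1111 = 189.9611°C.
In Fahrenheit: 189.9611 × 1.8 + 32 = 373.93°F.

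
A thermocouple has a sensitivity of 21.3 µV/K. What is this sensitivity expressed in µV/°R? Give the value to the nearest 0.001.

The quantity depends on a temperature interval, so only the ratio of degree sizes applies; the offset between the scales is irrelevant.
A change of 1°R is a change of 5/9 K, so per °R the value is 21.3 × 5/9 = 11.833.

11.833 µV/°R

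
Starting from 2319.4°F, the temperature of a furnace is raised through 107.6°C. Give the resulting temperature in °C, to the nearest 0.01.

Initial temperature in Celsius: (2319.4 - 32) × 5/9 = 1270.7778°C.
Final Celsius temperature: 1270.7778 + 107.6000 = 1378.3778°C.

1378.38°C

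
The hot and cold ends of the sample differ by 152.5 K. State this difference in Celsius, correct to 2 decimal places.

152.50°C

Kelvin and Celsius degrees are the same size, so the interval is unchanged: 152.50.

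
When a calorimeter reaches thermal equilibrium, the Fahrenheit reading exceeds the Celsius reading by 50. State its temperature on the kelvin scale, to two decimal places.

295.65 K

Let x be the Fahrenheit reading; then the Celsius reading is 5/9·x - 17.7778.
(5/9·x - 17.7778) - x = -50  ⇒  (-4/9)·x = -32.2222  ⇒  x = 72.5000°F.
In Celsius: (72.5 - 32) × 5/9 = 22.5000°C.
In kelvin: 22.5000 + 273.15 = 295.65 K.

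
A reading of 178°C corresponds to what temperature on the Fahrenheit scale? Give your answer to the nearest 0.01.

In Fahrenheit: 178.0000 × 1.8 + 32 = 352.40°F.

352.40°F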